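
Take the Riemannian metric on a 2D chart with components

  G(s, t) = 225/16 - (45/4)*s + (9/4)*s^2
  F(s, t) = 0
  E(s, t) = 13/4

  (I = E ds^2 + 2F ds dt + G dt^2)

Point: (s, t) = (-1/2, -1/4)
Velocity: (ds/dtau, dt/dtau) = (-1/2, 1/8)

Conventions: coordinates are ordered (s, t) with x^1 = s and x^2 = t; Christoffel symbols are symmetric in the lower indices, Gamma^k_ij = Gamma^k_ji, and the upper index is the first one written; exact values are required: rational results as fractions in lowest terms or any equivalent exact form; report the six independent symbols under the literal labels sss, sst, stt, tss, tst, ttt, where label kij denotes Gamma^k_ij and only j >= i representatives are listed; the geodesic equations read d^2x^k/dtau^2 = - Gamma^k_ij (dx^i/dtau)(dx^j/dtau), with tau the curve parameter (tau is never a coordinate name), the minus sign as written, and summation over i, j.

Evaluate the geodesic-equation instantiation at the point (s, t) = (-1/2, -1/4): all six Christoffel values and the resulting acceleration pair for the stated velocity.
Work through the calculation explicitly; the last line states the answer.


E = 13/4, F = 0, G = 81/4 at the point
E_s = 0, E_t = 0, F_s = 0, F_t = 0, G_s = -27/2, G_t = 0
EG - F^2 = 1053/16;  g^inv = (16/1053) * [[81/4, 0], [0, 13/4]]
first-kind symbols [ij,l] = (1/2)(d_i g_jl + d_j g_il - d_l g_ij): [ss,s] = E_s/2 = 0, [ss,t] = F_s - E_t/2 = 0, [st,s] = E_t/2 = 0, [st,t] = G_s/2 = -27/4, [tt,s] = F_t - G_s/2 = 27/4, [tt,t] = G_t/2 = 0
Gamma^s_ij = (G*[ij,s] - F*[ij,t])/(EG - F^2), Gamma^t_ij = (E*[ij,t] - F*[ij,s])/(EG - F^2)
Gamma_sss = 0, Gamma_sst = 0, Gamma_stt = 27/13, Gamma_tss = 0, Gamma_tst = -1/3, Gamma_ttt = 0
d^2s/dtau^2 = -(Gamma_sss*(-1/2)^2 + 2*Gamma_sst*(-1/2)*(1/8) + Gamma_stt*(1/8)^2) = -27/832
d^2t/dtau^2 = -(Gamma_tss*(-1/2)^2 + 2*Gamma_tst*(-1/2)*(1/8) + Gamma_ttt*(1/8)^2) = -1/24

Answer: Gamma_sss = 0, Gamma_sst = 0, Gamma_stt = 27/13, Gamma_tss = 0, Gamma_tst = -1/3, Gamma_ttt = 0; accelerations (d^2s/dtau^2, d^2t/dtau^2) = (-27/832, -1/24)


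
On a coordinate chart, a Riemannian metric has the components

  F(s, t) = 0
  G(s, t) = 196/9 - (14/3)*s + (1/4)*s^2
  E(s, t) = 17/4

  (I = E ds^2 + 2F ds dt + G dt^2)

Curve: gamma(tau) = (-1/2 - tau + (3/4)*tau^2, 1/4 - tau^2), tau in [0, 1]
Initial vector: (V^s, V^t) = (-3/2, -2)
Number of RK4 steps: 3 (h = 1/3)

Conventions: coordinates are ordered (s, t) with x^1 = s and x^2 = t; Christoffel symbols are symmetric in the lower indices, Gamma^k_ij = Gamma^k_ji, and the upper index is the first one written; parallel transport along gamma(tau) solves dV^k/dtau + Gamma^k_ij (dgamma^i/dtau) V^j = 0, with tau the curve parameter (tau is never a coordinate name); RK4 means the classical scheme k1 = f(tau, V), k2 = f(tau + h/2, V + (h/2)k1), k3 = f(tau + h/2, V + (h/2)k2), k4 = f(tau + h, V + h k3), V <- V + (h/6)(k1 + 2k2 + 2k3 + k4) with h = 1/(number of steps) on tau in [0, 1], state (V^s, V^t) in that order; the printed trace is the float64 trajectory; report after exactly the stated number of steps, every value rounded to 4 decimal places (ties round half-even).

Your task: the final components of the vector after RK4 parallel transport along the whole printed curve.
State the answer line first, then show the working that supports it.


Answer: V^s = -2.6017, V^t = -1.7460

gamma'(tau) = (-1 + (3/2)*tau, -2*tau); f(tau, V)^k = -Gamma^k_ij(gamma(tau)) gamma'^i(tau) V^j; h = 1/3; intermediate values shown to 6 dp
curve data and Christoffel symbols at the stage parameters:
  tau = 0.000000: gamma = (-0.500000, 0.250000), gamma' = (-1.000000, 0.000000); Gamma_sss = 0.000000, Gamma_sst = 0.000000, Gamma_stt = 0.578431, Gamma_tss = 0.000000, Gamma_tst = -0.101695, Gamma_ttt = 0.000000
  tau = 0.166667: gamma = (-0.645833, 0.222222), gamma' = (-0.750000, -0.333333); Gamma_sss = 0.000000, Gamma_sst = 0.000000, Gamma_stt = 0.587010, Gamma_tss = 0.000000, Gamma_tst = -0.100209, Gamma_ttt = 0.000000
  tau = 0.333333: gamma = (-0.750000, 0.138889), gamma' = (-0.500000, -0.666667); Gamma_sss = 0.000000, Gamma_sst = 0.000000, Gamma_stt = 0.593137, Gamma_tss = 0.000000, Gamma_tst = -0.099174, Gamma_ttt = 0.000000
  tau = 0.500000: gamma = (-0.812500, 0.000000), gamma' = (-0.250000, -1.000000); Gamma_sss = 0.000000, Gamma_sst = 0.000000, Gamma_stt = 0.596814, Gamma_tss = 0.000000, Gamma_tst = -0.098563, Gamma_ttt = 0.000000
  tau = 0.666667: gamma = (-0.833333, -0.194444), gamma' = (0.000000, -1.333333); Gamma_sss = 0.000000, Gamma_sst = 0.000000, Gamma_stt = 0.598039, Gamma_tss = 0.000000, Gamma_tst = -0.098361, Gamma_ttt = 0.000000
  tau = 0.833333: gamma = (-0.812500, -0.444444), gamma' = (0.250000, -1.666667); Gamma_sss = 0.000000, Gamma_sst = 0.000000, Gamma_stt = 0.596814, Gamma_tss = 0.000000, Gamma_tst = -0.098563, Gamma_ttt = 0.000000
  tau = 1.000000: gamma = (-0.750000, -0.750000), gamma' = (0.500000, -2.000000); Gamma_sss = 0.000000, Gamma_sst = 0.000000, Gamma_stt = 0.593137, Gamma_tss = 0.000000, Gamma_tst = -0.099174, Gamma_ttt = 0.000000
step 0: V^s = -1.5000, V^t = -2.0000
step 1: k1 = (0.000000, 0.203390), k2 = (-0.384707, 0.197870), k3 = (-0.384887, 0.200081), k4 = (-0.764477, 0.203522); V <- V + (h/6)(k1 + 2k2 + 2k3 + k4): V^s = -1.6280, V^t = -1.9332
step 2: k1 = (-0.764426, 0.203495), k2 = (-1.133505, 0.219814), k3 = (-1.131882, 0.225810), k4 = (-1.481468, 0.262987); V <- V + (h/6)(k1 + 2k2 + 2k3 + k4): V^s = -2.0045, V^t = -1.8577
step 3: k1 = (-1.481341, 0.262880), k2 = (-1.804301, 0.325136), k3 = (-1.793981, 0.334233), k4 = (-2.071634, 0.429595); V <- V + (h/6)(k1 + 2k2 + 2k3 + k4): V^s = -2.6017, V^t = -1.7460


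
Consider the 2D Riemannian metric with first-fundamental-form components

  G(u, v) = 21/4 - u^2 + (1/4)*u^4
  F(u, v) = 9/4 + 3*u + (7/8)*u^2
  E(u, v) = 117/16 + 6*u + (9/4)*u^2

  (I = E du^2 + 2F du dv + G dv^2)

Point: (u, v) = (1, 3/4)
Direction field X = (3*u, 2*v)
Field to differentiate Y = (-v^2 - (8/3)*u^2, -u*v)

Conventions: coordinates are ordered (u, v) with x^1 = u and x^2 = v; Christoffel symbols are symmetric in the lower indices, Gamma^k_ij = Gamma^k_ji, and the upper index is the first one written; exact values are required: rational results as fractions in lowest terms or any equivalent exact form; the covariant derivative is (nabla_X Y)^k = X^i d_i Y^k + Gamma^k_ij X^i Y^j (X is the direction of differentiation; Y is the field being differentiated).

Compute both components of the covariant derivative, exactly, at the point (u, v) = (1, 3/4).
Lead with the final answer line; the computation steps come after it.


Answer: (nabla_X Y)^u = -36140/2081, (nabla_X Y)^v = -119781/8324

E = 249/16, F = 49/8, G = 9/2 at the point
E_u = 21/2, E_v = 0, F_u = 19/4, F_v = 0, G_u = -1, G_v = 0
EG - F^2 = 2081/64;  g^inv = (64/2081) * [[9/2, -49/8], [-49/8, 249/16]]
first-kind symbols [ij,l] = (1/2)(d_i g_jl + d_j g_il - d_l g_ij): [uu,u] = E_u/2 = 21/4, [uu,v] = F_u - E_v/2 = 19/4, [uv,u] = E_v/2 = 0, [uv,v] = G_u/2 = -1/2, [vv,u] = F_v - G_u/2 = 1/2, [vv,v] = G_v/2 = 0
Gamma^u_ij = (G*[ij,u] - F*[ij,v])/(EG - F^2), Gamma^v_ij = (E*[ij,v] - F*[ij,u])/(EG - F^2)
Gamma_uuu = -350/2081, Gamma_uuv = 196/2081, Gamma_uvv = 144/2081, Gamma_vuu = 2673/2081, Gamma_vuv = -498/2081, Gamma_vvv = -196/2081
X = (3, 3/2), Y = (-155/48, -3/4) at the point


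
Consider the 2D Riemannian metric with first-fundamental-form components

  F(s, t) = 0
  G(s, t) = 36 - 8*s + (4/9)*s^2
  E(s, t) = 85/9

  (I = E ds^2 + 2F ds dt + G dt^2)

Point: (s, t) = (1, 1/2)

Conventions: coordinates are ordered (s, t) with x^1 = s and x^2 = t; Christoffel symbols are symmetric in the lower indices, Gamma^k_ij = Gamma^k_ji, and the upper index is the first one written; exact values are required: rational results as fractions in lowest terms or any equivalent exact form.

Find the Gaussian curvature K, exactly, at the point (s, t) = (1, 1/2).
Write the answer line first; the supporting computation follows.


Answer: K = 0

E = 85/9, F = 0, G = 256/9, EG - F^2 = 21760/81 at the point
E_s = 0, E_t = 0, F_s = 0, F_t = 0, G_s = -64/9, G_t = 0
E_tt = 0, F_st = 0, G_ss = 8/9
Apply the Brioschi formula K = (det M1 - det M2)/(EG - F^2)^2 over the derivative matrices of E, F, G.
M1 = [[-E_tt/2 + F_st - G_ss/2, E_s/2, F_s - E_t/2], [F_t - G_s/2, E, F], [G_t/2, F, G]] = [[-4/9, 0, 0], [32/9, 85/9, 0], [0, 0, 256/9]]; det M1 = -87040/729
M2 = [[0, E_t/2, G_s/2], [E_t/2, E, F], [G_s/2, F, G]] = [[0, 0, -32/9], [0, 85/9, 0], [-32/9, 0, 256/9]]; det M2 = -87040/729
det M1 - det M2 = 0; K = 0 / (21760/81)^2 = 0


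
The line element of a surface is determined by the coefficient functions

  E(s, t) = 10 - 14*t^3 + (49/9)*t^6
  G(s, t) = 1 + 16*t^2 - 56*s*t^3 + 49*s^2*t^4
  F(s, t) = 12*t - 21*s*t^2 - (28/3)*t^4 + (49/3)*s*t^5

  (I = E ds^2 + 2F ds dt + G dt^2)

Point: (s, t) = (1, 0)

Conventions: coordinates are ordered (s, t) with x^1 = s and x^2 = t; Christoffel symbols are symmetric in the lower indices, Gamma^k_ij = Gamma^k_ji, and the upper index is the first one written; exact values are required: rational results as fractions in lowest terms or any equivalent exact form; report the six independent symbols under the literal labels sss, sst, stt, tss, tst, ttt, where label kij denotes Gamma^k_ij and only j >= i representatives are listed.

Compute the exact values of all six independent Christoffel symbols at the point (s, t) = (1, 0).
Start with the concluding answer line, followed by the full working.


Answer: Gamma_sss = 0, Gamma_sst = 0, Gamma_stt = 6/5, Gamma_tss = 0, Gamma_tst = 0, Gamma_ttt = 0

E = 10, F = 0, G = 1 at the point
E_s = 0, E_t = 0, F_s = 0, F_t = 12, G_s = 0, G_t = 0
EG - F^2 = 10;  g^inv = (1/10) * [[1, 0], [0, 10]]
first-kind symbols [ij,l] = (1/2)(d_i g_jl + d_j g_il - d_l g_ij): [ss,s] = E_s/2 = 0, [ss,t] = F_s - E_t/2 = 0, [st,s] = E_t/2 = 0, [st,t] = G_s/2 = 0, [tt,s] = F_t - G_s/2 = 12, [tt,t] = G_t/2 = 0
Gamma^s_ij = (G*[ij,s] - F*[ij,t])/(EG - F^2), Gamma^t_ij = (E*[ij,t] - F*[ij,s])/(EG - F^2)


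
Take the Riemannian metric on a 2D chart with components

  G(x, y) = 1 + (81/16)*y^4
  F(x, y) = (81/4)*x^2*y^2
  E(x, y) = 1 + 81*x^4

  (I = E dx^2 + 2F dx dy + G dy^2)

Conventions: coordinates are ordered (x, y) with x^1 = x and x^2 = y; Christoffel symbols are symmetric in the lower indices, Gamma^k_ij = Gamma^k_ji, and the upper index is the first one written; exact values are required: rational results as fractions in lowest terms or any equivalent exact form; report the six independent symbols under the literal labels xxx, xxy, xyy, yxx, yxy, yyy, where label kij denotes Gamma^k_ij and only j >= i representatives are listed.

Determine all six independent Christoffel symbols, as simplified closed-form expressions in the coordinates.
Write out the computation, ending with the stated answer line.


E = 1 + 81*x^4; F = (81/4)*x^2*y^2; G = 1 + (81/16)*y^4
Gamma^k_ij = (1/2) g^{kl} (d_i g_jl + d_j g_il - d_l g_ij), with g^inv = (1/(EG-F^2)) [[G, -F], [-F, E]]
first partials: E_x = 324*x^3, E_y = 0, F_x = (81/2)*x*y^2, F_y = (81/2)*x^2*y, G_x = 0, G_y = (81/4)*y^3
D = EG - F^2 = 1 + (81/16)*y^4 + 81*x^4
expanded: Gamma^x_xx = (G E_x - 2F F_x + F E_y)/(2D), Gamma^x_xy = (G E_y - F G_x)/(2D), Gamma^x_yy = (2G F_y - G G_x - F G_y)/(2D), Gamma^y_xx = (2E F_x - E E_y - F E_x)/(2D), Gamma^y_xy = (E G_x - F E_y)/(2D), Gamma^y_yy = (E G_y - 2F F_y + F G_x)/(2D); substitute and cancel common factors

Answer: Gamma_xxx = 2592*x^3/(1296*x^4 + 81*y^4 + 16), Gamma_xxy = 0, Gamma_xyy = 648*x^2*y/(1296*x^4 + 81*y^4 + 16), Gamma_yxx = 648*x*y^2/(1296*x^4 + 81*y^4 + 16), Gamma_yxy = 0, Gamma_yyy = 162*y^3/(1296*x^4 + 81*y^4 + 16)


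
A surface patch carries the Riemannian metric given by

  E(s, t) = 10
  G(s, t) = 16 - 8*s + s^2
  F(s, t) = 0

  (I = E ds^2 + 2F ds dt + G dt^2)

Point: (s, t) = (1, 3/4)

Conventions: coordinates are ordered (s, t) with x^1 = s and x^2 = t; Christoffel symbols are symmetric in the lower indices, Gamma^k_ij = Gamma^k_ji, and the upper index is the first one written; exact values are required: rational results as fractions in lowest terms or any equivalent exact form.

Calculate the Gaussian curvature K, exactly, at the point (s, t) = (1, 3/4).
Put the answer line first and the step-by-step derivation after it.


Answer: K = 0

E = 10, F = 0, G = 9, EG - F^2 = 90 at the point
E_s = 0, E_t = 0, F_s = 0, F_t = 0, G_s = -6, G_t = 0
E_tt = 0, F_st = 0, G_ss = 2
Using the Brioschi determinant formula for K from the metric derivatives:
M1 = [[-E_tt/2 + F_st - G_ss/2, E_s/2, F_s - E_t/2], [F_t - G_s/2, E, F], [G_t/2, F, G]] = [[-1, 0, 0], [3, 10, 0], [0, 0, 9]]; det M1 = -90
M2 = [[0, E_t/2, G_s/2], [E_t/2, E, F], [G_s/2, F, G]] = [[0, 0, -3], [0, 10, 0], [-3, 0, 9]]; det M2 = -90
det M1 - det M2 = 0; K = 0 / (90)^2 = 0


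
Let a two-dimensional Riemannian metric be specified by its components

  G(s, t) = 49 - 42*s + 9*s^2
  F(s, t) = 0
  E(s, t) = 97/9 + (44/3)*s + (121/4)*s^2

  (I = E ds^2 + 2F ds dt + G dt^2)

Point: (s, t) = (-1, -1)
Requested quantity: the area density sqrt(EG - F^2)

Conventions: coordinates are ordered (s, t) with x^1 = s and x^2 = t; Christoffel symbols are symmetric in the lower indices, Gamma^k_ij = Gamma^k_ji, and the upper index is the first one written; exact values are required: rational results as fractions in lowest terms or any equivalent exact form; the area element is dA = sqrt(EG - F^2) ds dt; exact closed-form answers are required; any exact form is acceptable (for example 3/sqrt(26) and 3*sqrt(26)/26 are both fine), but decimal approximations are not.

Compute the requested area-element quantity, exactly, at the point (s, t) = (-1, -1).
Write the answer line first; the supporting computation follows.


Answer: sqrt(EG - F^2) = 5*sqrt(949)/3

E = 949/36, F = 0, G = 100; EG - F^2 = 23725/9


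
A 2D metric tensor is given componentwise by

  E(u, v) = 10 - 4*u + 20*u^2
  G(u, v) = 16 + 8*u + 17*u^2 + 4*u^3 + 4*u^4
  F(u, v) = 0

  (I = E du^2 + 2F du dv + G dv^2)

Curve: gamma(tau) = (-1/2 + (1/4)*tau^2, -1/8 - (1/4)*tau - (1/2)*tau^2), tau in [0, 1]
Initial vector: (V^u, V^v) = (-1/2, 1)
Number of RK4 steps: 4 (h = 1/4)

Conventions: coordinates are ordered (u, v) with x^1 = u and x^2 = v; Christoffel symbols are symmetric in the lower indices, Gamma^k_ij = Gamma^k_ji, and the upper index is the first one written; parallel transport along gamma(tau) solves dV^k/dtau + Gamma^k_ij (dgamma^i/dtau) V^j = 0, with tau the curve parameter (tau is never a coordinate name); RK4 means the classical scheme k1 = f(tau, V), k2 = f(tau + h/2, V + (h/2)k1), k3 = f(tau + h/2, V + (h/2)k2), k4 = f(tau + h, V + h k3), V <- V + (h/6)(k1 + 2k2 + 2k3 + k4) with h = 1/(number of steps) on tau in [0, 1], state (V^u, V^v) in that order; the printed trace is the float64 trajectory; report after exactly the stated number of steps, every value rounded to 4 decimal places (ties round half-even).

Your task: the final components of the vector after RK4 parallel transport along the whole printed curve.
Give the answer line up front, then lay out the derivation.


Answer: V^u = -0.4646, V^v = 1.0828

gamma'(tau) = ((1/2)*tau, -1/4 - tau); f(tau, V)^k = -Gamma^k_ij(gamma(tau)) gamma'^i(tau) V^j; h = 1/4; intermediate values shown to 6 dp
curve data and Christoffel symbols at the stage parameters:
  tau = 0.000000: gamma = (-0.500000, -0.125000), gamma' = (0.000000, -0.250000); Gamma_uuu = -0.705882, Gamma_uuv = 0.000000, Gamma_uvv = 0.235294, Gamma_vuu = 0.000000, Gamma_vuv = -0.250000, Gamma_vvv = 0.000000
  tau = 0.125000: gamma = (-0.496094, -0.164062), gamma' = (0.062500, -0.375000); Gamma_uuu = -0.705163, Gamma_uuv = 0.000000, Gamma_uvv = 0.232672, Gamma_vuu = 0.000000, Gamma_vuv = -0.246332, Gamma_vvv = 0.000000
  tau = 0.250000: gamma = (-0.484375, -0.218750), gamma' = (0.125000, -0.500000); Gamma_uuu = -0.702801, Gamma_uuv = 0.000000, Gamma_uvv = 0.224644, Gamma_vuu = 0.000000, Gamma_vuv = -0.235265, Gamma_vvv = 0.000000
  tau = 0.375000: gamma = (-0.464844, -0.289062), gamma' = (0.187500, -0.625000); Gamma_uuu = -0.698158, Gamma_uuv = 0.000000, Gamma_uvv = 0.210705, Gamma_vuu = 0.000000, Gamma_vuv = -0.216614, Gamma_vvv = 0.000000
  tau = 0.500000: gamma = (-0.437500, -0.375000), gamma' = (0.250000, -0.750000); Gamma_uuu = -0.690070, Gamma_uuv = 0.000000, Gamma_uvv = 0.189945, Gamma_vuu = 0.000000, Gamma_vuv = -0.190099, Gamma_vvv = 0.000000
  tau = 0.625000: gamma = (-0.402344, -0.476562), gamma' = (0.312500, -0.875000); Gamma_uuu = -0.676695, Gamma_uuv = 0.000000, Gamma_uvv = 0.160949, Gamma_vuu = 0.000000, Gamma_vuv = -0.155397, Gamma_vvv = 0.000000
  tau = 0.750000: gamma = (-0.359375, -0.593750), gamma' = (0.375000, -1.000000); Gamma_uuu = -0.655290, Gamma_uuv = 0.000000, Gamma_uvv = 0.121663, Gamma_vuu = 0.000000, Gamma_vuv = -0.112210, Gamma_vvv = 0.000000
  tau = 0.875000: gamma = (-0.308594, -0.726562), gamma' = (0.437500, -1.125000); Gamma_uuu = -0.621957, Gamma_uuv = 0.000000, Gamma_uvv = 0.069245, Gamma_vuu = 0.000000, Gamma_vuv = -0.060377, Gamma_vvv = 0.000000
  tau = 1.000000: gamma = (-0.250000, -0.875000), gamma' = (0.500000, -1.250000); Gamma_uuu = -0.571429, Gamma_uuv = 0.000000, Gamma_uvv = 0.000000, Gamma_vuu = 0.000000, Gamma_vuv = 0.000000, Gamma_vvv = 0.000000
step 0: V^u = -0.5000, V^v = 1.0000
step 1: k1 = (0.058824, 0.031250), k2 = (0.065881, 0.060964), k3 = (0.066244, 0.060940), k4 = (0.071563, 0.086724); V <- V + (h/6)(k1 + 2k2 + 2k3 + k4): V^u = -0.4836, V^v = 1.0151
step 2: k1 = (0.071535, 0.086734), k2 = (0.072974, 0.105923), k3 = (0.073314, 0.105996), k4 = (0.068121, 0.115830); V <- V + (h/6)(k1 + 2k2 + 2k3 + k4): V^u = -0.4655, V^v = 1.0412
step 3: k1 = (0.068009, 0.115857), k2 = (0.052019, 0.113410), k3 = (0.051553, 0.113667), k4 = (0.018896, 0.095800); V <- V + (h/6)(k1 + 2k2 + 2k3 + k4): V^u = -0.4533, V^v = 1.0689
step 4: k1 = (0.018658, 0.095843), k2 = (-0.038507, 0.059183), k3 = (-0.040808, 0.059547), k4 = (-0.132428, 0.000000); V <- V + (h/6)(k1 + 2k2 + 2k3 + k4): V^u = -0.4646, V^v = 1.0828


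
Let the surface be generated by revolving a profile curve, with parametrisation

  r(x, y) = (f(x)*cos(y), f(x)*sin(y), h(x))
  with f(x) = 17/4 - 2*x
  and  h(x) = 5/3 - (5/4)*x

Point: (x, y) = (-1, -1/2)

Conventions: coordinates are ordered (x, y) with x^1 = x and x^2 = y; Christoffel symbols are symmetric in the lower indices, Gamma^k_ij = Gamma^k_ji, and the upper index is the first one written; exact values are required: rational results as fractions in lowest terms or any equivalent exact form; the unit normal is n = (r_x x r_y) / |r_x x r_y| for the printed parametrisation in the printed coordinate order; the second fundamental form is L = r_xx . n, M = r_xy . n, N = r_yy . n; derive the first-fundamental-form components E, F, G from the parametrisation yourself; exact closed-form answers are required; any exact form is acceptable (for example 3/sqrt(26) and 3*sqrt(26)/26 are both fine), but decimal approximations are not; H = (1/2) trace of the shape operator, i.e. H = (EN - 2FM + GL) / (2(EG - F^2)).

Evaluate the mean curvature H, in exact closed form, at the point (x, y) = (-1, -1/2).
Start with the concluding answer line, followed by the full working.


Answer: H = -2*sqrt(89)/445

f = 25/4, f' = -2, f'' = 0, h' = -5/4, h'' = 0
E = 89/16, F = 0, G = 625/16; answer radicand W^2 = 89/16
unnormalised second-form numerators: l = 0, m = 0, n = -125/16; L = l/sqrt(89/16), and similarly M = m/sqrt(W^2), N = n/sqrt(W^2)
H = (E*n - 2*F*m + G*l) / (2*(EG - F^2)*sqrt(W^2)); E*n - 2*F*m + G*l = -11125/256, EG - F^2 = 55625/256, so H = (-1/10)/sqrt(89/16)


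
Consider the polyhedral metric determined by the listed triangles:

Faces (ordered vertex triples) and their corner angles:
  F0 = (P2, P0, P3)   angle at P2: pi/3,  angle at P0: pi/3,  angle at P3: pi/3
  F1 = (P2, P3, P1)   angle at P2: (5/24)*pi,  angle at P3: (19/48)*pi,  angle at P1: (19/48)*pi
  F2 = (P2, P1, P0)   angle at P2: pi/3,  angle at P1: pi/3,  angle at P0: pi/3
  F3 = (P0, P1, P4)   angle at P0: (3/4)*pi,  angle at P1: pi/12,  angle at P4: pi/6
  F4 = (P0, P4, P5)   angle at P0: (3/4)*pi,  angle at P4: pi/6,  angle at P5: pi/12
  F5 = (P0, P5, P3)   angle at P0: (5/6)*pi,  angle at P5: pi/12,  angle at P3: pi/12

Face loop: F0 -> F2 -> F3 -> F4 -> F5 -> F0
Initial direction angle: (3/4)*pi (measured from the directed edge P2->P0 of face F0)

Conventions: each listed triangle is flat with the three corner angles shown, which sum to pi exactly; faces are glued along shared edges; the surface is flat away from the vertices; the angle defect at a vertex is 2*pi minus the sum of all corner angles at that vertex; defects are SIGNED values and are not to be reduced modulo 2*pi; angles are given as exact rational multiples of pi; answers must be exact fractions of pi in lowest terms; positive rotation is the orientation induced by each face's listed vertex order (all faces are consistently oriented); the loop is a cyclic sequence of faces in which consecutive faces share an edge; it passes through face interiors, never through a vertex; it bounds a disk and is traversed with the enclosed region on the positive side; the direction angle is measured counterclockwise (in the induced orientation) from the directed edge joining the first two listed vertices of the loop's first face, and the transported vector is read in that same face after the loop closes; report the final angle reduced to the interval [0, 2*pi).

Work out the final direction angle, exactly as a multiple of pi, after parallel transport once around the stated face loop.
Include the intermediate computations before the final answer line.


enclosed vertex P0: corner angles sum to 3*pi, defect = 2*pi - 3*pi = -pi
the final direction is the initial angle plus the enclosed defects, taken mod 2*pi in the induced orientation
final angle = (3/4)*pi - pi = (7/4)*pi (mod 2*pi)

Answer: final direction angle = (7/4)*pi


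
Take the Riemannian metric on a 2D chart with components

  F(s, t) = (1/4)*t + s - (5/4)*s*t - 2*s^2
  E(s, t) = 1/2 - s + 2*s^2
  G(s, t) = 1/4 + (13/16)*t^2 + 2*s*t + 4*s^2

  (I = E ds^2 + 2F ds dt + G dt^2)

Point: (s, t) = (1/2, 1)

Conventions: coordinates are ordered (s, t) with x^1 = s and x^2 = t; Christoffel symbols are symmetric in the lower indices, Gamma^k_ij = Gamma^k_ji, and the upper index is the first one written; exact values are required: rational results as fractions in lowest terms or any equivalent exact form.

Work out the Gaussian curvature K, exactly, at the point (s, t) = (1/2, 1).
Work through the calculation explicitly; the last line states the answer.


E = 1/2, F = -3/8, G = 49/16, EG - F^2 = 89/64 at the point
E_s = 1, E_t = 0, F_s = -9/4, F_t = -3/8, G_s = 6, G_t = 21/8
E_tt = 0, F_st = -5/4, G_ss = 8
Evaluate Brioschi's two determinant matrices M1, M2 and divide by (EG - F^2)^2.
M1 = [[-E_tt/2 + F_st - G_ss/2, E_s/2, F_s - E_t/2], [F_t - G_s/2, E, F], [G_t/2, F, G]] = [[-21/4, 1/2, -9/4], [-27/8, 1/2, -3/8], [21/16, -3/8, 49/16]]; det M1 = -15/4
M2 = [[0, E_t/2, G_s/2], [E_t/2, E, F], [G_s/2, F, G]] = [[0, 0, 3], [0, 1/2, -3/8], [3, -3/8, 49/16]]; det M2 = -9/2
det M1 - det M2 = 3/4; K = 3/4 / (89/64)^2 = 3072/7921

Answer: K = 3072/7921


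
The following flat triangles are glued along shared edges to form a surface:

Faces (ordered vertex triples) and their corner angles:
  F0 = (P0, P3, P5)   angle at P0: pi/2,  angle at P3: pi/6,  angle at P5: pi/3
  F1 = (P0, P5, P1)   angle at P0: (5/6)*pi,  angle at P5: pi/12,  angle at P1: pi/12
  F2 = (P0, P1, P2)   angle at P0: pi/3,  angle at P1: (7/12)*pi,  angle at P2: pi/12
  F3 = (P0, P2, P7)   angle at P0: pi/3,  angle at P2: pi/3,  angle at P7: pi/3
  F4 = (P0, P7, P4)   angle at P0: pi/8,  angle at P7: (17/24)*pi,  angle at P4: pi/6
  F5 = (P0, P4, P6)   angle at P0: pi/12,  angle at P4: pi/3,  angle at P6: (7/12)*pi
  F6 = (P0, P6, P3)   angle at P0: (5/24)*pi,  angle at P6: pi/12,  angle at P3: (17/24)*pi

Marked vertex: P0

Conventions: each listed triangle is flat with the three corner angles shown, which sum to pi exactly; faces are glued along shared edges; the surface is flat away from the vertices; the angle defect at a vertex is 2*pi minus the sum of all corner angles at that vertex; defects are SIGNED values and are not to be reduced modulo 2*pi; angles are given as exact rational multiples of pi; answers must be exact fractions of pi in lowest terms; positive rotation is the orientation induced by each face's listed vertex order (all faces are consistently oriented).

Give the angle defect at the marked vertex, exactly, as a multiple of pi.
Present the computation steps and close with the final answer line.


Sum of corner angles at P0: (29/12)*pi
defect = 2*pi - (29/12)*pi

Answer: defect(P0) = (-5/12)*pi


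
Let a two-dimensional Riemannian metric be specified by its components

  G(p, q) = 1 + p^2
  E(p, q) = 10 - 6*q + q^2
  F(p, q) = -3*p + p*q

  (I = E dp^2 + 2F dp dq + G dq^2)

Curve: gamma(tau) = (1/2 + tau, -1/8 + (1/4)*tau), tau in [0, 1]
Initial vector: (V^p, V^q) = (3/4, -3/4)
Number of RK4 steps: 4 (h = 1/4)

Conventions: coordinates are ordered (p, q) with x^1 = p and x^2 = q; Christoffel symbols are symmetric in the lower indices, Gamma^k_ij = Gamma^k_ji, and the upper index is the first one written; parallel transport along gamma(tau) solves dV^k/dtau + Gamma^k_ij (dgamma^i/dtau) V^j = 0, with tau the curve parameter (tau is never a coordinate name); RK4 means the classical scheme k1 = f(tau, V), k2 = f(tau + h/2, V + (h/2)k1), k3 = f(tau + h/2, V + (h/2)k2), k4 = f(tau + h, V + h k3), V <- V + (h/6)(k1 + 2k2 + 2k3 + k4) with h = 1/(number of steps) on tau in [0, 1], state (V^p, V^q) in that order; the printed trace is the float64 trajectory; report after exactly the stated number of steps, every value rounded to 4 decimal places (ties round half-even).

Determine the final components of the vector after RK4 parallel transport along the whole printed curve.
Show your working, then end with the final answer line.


gamma'(tau) = (1, 1/4); f(tau, V)^k = -Gamma^k_ij(gamma(tau)) gamma'^i(tau) V^j; h = 1/4; intermediate values shown to 6 dp
curve data and Christoffel symbols at the stage parameters:
  tau = 0.000000: gamma = (0.500000, -0.125000), gamma' = (1.000000, 0.250000); Gamma_ppp = 0.000000, Gamma_ppq = -0.283688, Gamma_pqq = 0.000000, Gamma_qpp = 0.000000, Gamma_qpq = 0.045390, Gamma_qqq = 0.000000
  tau = 0.125000: gamma = (0.625000, -0.093750), gamma' = (1.000000, 0.250000); Gamma_ppp = 0.000000, Gamma_ppq = -0.282227, Gamma_pqq = 0.000000, Gamma_qpp = 0.000000, Gamma_qpq = 0.057016, Gamma_qqq = 0.000000
  tau = 0.250000: gamma = (0.750000, -0.062500), gamma' = (1.000000, 0.250000); Gamma_ppp = 0.000000, Gamma_ppq = -0.279900, Gamma_pqq = 0.000000, Gamma_qpp = 0.000000, Gamma_qpq = 0.068547, Gamma_qqq = 0.000000
  tau = 0.375000: gamma = (0.875000, -0.031250), gamma' = (1.000000, 0.250000); Gamma_ppp = 0.000000, Gamma_ppq = -0.276723, Gamma_pqq = 0.000000, Gamma_qpp = 0.000000, Gamma_qpq = 0.079879, Gamma_qqq = 0.000000
  tau = 0.500000: gamma = (1.000000, 0.000000), gamma' = (1.000000, 0.250000); Gamma_ppp = 0.000000, Gamma_ppq = -0.272727, Gamma_pqq = 0.000000, Gamma_qpp = 0.000000, Gamma_qpq = 0.090909, Gamma_qqq = 0.000000
  tau = 0.625000: gamma = (1.125000, 0.031250), gamma' = (1.000000, 0.250000); Gamma_ppp = 0.000000, Gamma_ppq = -0.267959, Gamma_pqq = 0.000000, Gamma_qpp = 0.000000, Gamma_qpq = 0.101543, Gamma_qqq = 0.000000
  tau = 0.750000: gamma = (1.250000, 0.062500), gamma' = (1.000000, 0.250000); Gamma_ppp = 0.000000, Gamma_ppq = -0.262478, Gamma_pqq = 0.000000, Gamma_qpp = 0.000000, Gamma_qpq = 0.111693, Gamma_qqq = 0.000000
  tau = 0.875000: gamma = (1.375000, 0.093750), gamma' = (1.000000, 0.250000); Gamma_ppp = 0.000000, Gamma_ppq = -0.256353, Gamma_pqq = 0.000000, Gamma_qpp = 0.000000, Gamma_qpq = 0.121285, Gamma_qqq = 0.000000
  tau = 1.000000: gamma = (1.500000, 0.125000), gamma' = (1.000000, 0.250000); Gamma_ppp = 0.000000, Gamma_ppq = -0.249661, Gamma_pqq = 0.000000, Gamma_qpp = 0.000000, Gamma_qpq = 0.130258, Gamma_qqq = 0.000000
step 0: V^p = 0.7500, V^q = -0.7500
step 1: k1 = (-0.159574, 0.025532), k2 = (-0.159259, 0.032174), k3 = (-0.159022, 0.032126), k4 = (-0.157978, 0.038688); V <- V + (h/6)(k1 + 2k2 + 2k3 + k4): V^p = 0.7102, V^q = -0.7420
step 2: k1 = (-0.157977, 0.038688), k2 = (-0.156212, 0.045092), k3 = (-0.155975, 0.045024), k4 = (-0.153517, 0.051172); V <- V + (h/6)(k1 + 2k2 + 2k3 + k4): V^p = 0.6713, V^q = -0.7307
step 3: k1 = (-0.153518, 0.051173), k2 = (-0.150406, 0.056996), k3 = (-0.150185, 0.056912), k4 = (-0.146478, 0.062331); V <- V + (h/6)(k1 + 2k2 + 2k3 + k4): V^p = 0.6337, V^q = -0.7165
step 4: k1 = (-0.146480, 0.062332), k2 = (-0.142238, 0.067295), k3 = (-0.142045, 0.067204), k4 = (-0.137349, 0.071660); V <- V + (h/6)(k1 + 2k2 + 2k3 + k4): V^p = 0.5982, V^q = -0.6997

Answer: V^p = 0.5982, V^q = -0.6997


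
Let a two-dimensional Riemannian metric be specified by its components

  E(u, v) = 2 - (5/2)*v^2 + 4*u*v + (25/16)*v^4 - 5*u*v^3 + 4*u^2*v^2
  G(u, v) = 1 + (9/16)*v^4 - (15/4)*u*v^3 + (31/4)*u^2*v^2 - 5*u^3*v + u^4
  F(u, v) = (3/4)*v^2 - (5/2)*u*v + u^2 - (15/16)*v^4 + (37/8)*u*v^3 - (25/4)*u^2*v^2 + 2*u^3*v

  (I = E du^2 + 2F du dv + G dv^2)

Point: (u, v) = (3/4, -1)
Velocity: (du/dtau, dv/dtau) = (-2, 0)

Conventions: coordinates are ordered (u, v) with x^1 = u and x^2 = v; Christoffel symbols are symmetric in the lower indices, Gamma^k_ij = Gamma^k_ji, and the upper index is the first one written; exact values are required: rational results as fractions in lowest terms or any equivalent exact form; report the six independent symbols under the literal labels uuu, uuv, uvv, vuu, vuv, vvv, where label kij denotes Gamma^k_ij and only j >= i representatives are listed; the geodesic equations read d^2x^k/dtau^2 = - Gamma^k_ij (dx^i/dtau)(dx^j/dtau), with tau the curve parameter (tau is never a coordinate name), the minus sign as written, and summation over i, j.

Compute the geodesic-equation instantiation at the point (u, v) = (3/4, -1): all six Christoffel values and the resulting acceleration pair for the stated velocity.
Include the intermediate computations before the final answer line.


E = 65/16, F = -357/64, G = 2857/256 at the point
E_u = 7, E_v = -14, F_u = -107/8, F_v = 597/32, G_u = 51/2, G_v = -1377/64
EG - F^2 = 3641/256;  g^inv = (256/3641) * [[2857/256, 357/64], [357/64, 65/16]]
first-kind symbols [ij,l] = (1/2)(d_i g_jl + d_j g_il - d_l g_ij): [uu,u] = E_u/2 = 7/2, [uu,v] = F_u - E_v/2 = -51/8, [uv,u] = E_v/2 = -7, [uv,v] = G_u/2 = 51/4, [vv,u] = F_v - G_u/2 = 189/32, [vv,v] = G_v/2 = -1377/128
Gamma^u_ij = (G*[ij,u] - F*[ij,v])/(EG - F^2), Gamma^v_ij = (E*[ij,v] - F*[ij,u])/(EG - F^2)
Gamma_uuu = 896/3641, Gamma_uuv = -1792/3641, Gamma_uvv = 1512/3641, Gamma_vuu = -1632/3641, Gamma_vuv = 3264/3641, Gamma_vvv = -2754/3641
d^2u/dtau^2 = -(Gamma_uuu*(-2)^2 + 2*Gamma_uuv*(-2)*(0) + Gamma_uvv*(0)^2) = -3584/3641
d^2v/dtau^2 = -(Gamma_vuu*(-2)^2 + 2*Gamma_vuv*(-2)*(0) + Gamma_vvv*(0)^2) = 6528/3641

Answer: Gamma_uuu = 896/3641, Gamma_uuv = -1792/3641, Gamma_uvv = 1512/3641, Gamma_vuu = -1632/3641, Gamma_vuv = 3264/3641, Gamma_vvv = -2754/3641; accelerations (d^2u/dtau^2, d^2v/dtau^2) = (-3584/3641, 6528/3641)


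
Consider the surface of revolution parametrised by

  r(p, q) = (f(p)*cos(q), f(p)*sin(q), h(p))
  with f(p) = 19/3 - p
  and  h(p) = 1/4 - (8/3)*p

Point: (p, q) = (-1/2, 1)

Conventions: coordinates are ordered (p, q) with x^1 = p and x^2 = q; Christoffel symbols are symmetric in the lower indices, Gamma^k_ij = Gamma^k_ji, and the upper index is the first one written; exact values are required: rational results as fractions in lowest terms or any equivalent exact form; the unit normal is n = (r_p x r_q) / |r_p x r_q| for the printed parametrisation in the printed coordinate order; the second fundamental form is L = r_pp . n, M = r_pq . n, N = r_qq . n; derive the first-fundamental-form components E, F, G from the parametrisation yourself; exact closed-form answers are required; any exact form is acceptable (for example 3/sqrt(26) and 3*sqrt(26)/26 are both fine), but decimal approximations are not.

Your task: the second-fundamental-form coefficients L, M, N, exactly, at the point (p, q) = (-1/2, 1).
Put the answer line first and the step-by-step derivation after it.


Answer: L = 0, M = 0, N = -164*sqrt(73)/219

f = 41/6, f' = -1, f'' = 0, h' = -8/3, h'' = 0
E = 73/9, F = 0, G = 1681/36; answer radicand W^2 = 73/9
unnormalised second-form numerators: l = 0, m = 0, n = -164/9; L = l/sqrt(73/9), and similarly M = m/sqrt(W^2), N = n/sqrt(W^2)


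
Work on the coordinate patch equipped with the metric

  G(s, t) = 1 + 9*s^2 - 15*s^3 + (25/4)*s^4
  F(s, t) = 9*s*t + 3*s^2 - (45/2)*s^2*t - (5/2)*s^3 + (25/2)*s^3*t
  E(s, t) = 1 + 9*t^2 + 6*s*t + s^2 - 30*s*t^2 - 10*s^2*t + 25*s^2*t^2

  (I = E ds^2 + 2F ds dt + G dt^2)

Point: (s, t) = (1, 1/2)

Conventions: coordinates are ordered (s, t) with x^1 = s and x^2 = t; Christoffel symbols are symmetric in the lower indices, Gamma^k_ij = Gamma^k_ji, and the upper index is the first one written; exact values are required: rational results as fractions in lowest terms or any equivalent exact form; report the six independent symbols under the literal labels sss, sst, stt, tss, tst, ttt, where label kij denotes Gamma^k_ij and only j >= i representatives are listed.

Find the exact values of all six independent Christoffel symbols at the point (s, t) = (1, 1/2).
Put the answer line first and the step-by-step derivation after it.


Answer: Gamma_sss = 0, Gamma_sst = 0, Gamma_stt = 0, Gamma_tss = -3/5, Gamma_tst = -4/5, Gamma_ttt = 0

E = 1, F = 0, G = 5/4 at the point
E_s = 0, E_t = 0, F_s = -3/4, F_t = -1, G_s = -2, G_t = 0
EG - F^2 = 5/4;  g^inv = (4/5) * [[5/4, 0], [0, 1]]
first-kind symbols [ij,l] = (1/2)(d_i g_jl + d_j g_il - d_l g_ij): [ss,s] = E_s/2 = 0, [ss,t] = F_s - E_t/2 = -3/4, [st,s] = E_t/2 = 0, [st,t] = G_s/2 = -1, [tt,s] = F_t - G_s/2 = 0, [tt,t] = G_t/2 = 0
Gamma^s_ij = (G*[ij,s] - F*[ij,t])/(EG - F^2), Gamma^t_ij = (E*[ij,t] - F*[ij,s])/(EG - F^2)


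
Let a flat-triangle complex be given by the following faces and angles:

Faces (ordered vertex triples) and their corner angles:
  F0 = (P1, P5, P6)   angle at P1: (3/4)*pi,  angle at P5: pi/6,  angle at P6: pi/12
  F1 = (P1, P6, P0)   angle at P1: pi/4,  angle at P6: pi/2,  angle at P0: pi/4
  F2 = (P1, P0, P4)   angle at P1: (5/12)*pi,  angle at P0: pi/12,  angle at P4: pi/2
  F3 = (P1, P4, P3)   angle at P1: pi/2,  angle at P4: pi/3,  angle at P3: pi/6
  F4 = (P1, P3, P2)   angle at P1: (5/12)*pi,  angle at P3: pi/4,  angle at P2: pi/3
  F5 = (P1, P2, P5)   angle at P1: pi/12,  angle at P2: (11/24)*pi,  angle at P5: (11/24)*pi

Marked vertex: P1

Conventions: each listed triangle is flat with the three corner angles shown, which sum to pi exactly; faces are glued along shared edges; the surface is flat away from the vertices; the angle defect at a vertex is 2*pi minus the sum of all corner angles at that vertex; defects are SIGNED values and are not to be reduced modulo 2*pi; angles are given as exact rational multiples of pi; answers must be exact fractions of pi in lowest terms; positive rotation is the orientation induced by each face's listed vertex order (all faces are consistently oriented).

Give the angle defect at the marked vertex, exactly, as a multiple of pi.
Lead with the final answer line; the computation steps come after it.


Answer: defect(P1) = (-5/12)*pi

Sum of corner angles at P1: (29/12)*pi
defect = 2*pi - (29/12)*pi


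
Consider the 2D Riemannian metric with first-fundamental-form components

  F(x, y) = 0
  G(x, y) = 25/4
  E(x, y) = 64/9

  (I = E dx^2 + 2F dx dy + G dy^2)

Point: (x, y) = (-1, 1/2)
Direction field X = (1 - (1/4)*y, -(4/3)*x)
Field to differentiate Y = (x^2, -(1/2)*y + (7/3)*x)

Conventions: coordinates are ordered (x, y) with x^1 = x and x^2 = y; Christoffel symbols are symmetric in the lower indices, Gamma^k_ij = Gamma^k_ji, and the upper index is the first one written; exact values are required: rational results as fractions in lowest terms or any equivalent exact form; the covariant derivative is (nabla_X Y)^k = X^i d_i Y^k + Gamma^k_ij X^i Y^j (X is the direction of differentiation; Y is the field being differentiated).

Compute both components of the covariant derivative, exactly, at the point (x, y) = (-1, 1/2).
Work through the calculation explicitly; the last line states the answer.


E = 64/9, F = 0, G = 25/4 at the point
E_x = 0, E_y = 0, F_x = 0, F_y = 0, G_x = 0, G_y = 0
EG - F^2 = 400/9;  g^inv = (9/400) * [[25/4, 0], [0, 64/9]]
first-kind symbols [ij,l] = (1/2)(d_i g_jl + d_j g_il - d_l g_ij): [xx,x] = E_x/2 = 0, [xx,y] = F_x - E_y/2 = 0, [xy,x] = E_y/2 = 0, [xy,y] = G_x/2 = 0, [yy,x] = F_y - G_x/2 = 0, [yy,y] = G_y/2 = 0
Gamma^x_ij = (G*[ij,x] - F*[ij,y])/(EG - F^2), Gamma^y_ij = (E*[ij,y] - F*[ij,x])/(EG - F^2)
Gamma_xxx = 0, Gamma_xxy = 0, Gamma_xyy = 0, Gamma_yxx = 0, Gamma_yxy = 0, Gamma_yyy = 0
X = (7/8, 4/3), Y = (1, -31/12) at the point

Answer: (nabla_X Y)^x = -7/4, (nabla_X Y)^y = 11/8


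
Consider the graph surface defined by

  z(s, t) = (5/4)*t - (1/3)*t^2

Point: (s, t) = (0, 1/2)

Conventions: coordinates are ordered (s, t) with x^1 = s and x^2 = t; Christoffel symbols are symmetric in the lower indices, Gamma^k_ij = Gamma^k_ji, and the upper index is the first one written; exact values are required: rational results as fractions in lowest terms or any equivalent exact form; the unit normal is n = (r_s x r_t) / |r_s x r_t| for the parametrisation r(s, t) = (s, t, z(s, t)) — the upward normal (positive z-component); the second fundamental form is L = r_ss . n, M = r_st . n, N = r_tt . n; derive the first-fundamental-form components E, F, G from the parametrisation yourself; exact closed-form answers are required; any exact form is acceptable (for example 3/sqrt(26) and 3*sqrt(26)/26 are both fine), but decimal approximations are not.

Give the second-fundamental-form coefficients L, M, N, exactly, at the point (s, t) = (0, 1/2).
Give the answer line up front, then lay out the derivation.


Answer: L = 0, M = 0, N = -8*sqrt(265)/265

z_s = 0, z_t = 11/12, z_ss = 0, z_st = 0, z_tt = -2/3
E = 1, F = 0, G = 265/144; answer radicand W^2 = 265/144
unnormalised second-form numerators: l = 0, m = 0, n = -2/3; L = l/sqrt(265/144), and similarly M = m/sqrt(W^2), N = n/sqrt(W^2)


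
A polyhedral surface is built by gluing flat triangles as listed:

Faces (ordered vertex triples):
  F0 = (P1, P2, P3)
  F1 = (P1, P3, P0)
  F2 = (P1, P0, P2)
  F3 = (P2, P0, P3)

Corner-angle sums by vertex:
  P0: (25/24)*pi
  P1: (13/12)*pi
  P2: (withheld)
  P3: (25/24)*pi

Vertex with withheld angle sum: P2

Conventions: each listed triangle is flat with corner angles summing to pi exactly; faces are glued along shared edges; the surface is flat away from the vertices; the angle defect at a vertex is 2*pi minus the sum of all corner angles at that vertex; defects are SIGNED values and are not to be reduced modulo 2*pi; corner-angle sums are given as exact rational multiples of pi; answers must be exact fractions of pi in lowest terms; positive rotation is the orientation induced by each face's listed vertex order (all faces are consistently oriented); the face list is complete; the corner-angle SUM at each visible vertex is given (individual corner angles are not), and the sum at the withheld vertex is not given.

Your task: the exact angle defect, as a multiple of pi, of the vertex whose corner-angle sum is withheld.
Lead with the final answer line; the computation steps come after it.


Answer: defect(P2) = (7/6)*pi

V = 4, E = 6, F = 4; chi = V - E + F = 2
Gauss-Bonnet: total defect = 2*pi*chi = 4*pi; visible defects sum to (17/6)*pi


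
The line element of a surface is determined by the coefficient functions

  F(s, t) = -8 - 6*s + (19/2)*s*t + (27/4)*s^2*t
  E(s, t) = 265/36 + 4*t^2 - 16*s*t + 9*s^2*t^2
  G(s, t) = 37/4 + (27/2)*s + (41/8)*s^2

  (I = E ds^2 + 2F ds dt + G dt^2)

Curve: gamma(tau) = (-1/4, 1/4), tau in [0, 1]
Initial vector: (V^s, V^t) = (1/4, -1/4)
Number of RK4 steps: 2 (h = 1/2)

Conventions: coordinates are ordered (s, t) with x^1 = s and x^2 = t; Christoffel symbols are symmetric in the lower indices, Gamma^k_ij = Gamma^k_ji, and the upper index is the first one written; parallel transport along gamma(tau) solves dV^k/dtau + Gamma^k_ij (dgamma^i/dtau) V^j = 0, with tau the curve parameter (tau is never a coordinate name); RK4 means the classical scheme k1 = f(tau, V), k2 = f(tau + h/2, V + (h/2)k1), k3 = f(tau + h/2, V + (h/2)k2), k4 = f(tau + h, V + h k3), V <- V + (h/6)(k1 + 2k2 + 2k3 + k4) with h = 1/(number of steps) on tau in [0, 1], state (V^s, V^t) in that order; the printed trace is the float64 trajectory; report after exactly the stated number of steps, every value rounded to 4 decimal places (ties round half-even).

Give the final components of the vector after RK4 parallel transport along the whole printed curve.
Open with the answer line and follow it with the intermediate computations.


Answer: V^s = 0.2500, V^t = -0.2500

gamma'(tau) = (0, 0); f(tau, V)^k = -Gamma^k_ij(gamma(tau)) gamma'^i(tau) V^j; h = 1/2; intermediate values shown to 6 dp
curve data and Christoffel symbols at the stage parameters:
  tau = 0.000000: gamma = (-0.250000, 0.250000), gamma' = (0.000000, 0.000000); Gamma_sss = -14.045398, Gamma_sst = 12.192648, Gamma_stt = -9.720586, Gamma_tss = -17.071386, Gamma_tst = 14.635970, Gamma_ttt = -10.964772
  tau = 0.250000: gamma = (-0.250000, 0.250000), gamma' = (0.000000, 0.000000); Gamma_sss = -14.045398, Gamma_sst = 12.192648, Gamma_stt = -9.720586, Gamma_tss = -17.071386, Gamma_tst = 14.635970, Gamma_ttt = -10.964772
  tau = 0.500000: gamma = (-0.250000, 0.250000), gamma' = (0.000000, 0.000000); Gamma_sss = -14.045398, Gamma_sst = 12.192648, Gamma_stt = -9.720586, Gamma_tss = -17.071386, Gamma_tst = 14.635970, Gamma_ttt = -10.964772
  tau = 0.750000: gamma = (-0.250000, 0.250000), gamma' = (0.000000, 0.000000); Gamma_sss = -14.045398, Gamma_sst = 12.192648, Gamma_stt = -9.720586, Gamma_tss = -17.071386, Gamma_tst = 14.635970, Gamma_ttt = -10.964772
  tau = 1.000000: gamma = (-0.250000, 0.250000), gamma' = (0.000000, 0.000000); Gamma_sss = -14.045398, Gamma_sst = 12.192648, Gamma_stt = -9.720586, Gamma_tss = -17.071386, Gamma_tst = 14.635970, Gamma_ttt = -10.964772
step 0: V^s = 0.2500, V^t = -0.2500
step 1: k1 = (0.000000, 0.000000), k2 = (0.000000, 0.000000), k3 = (0.000000, 0.000000), k4 = (0.000000, 0.000000); V <- V + (h/6)(k1 + 2k2 + 2k3 + k4): V^s = 0.2500, V^t = -0.2500
step 2: k1 = (0.000000, 0.000000), k2 = (0.000000, 0.000000), k3 = (0.000000, 0.000000), k4 = (0.000000, 0.000000); V <- V + (h/6)(k1 + 2k2 + 2k3 + k4): V^s = 0.2500, V^t = -0.2500
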